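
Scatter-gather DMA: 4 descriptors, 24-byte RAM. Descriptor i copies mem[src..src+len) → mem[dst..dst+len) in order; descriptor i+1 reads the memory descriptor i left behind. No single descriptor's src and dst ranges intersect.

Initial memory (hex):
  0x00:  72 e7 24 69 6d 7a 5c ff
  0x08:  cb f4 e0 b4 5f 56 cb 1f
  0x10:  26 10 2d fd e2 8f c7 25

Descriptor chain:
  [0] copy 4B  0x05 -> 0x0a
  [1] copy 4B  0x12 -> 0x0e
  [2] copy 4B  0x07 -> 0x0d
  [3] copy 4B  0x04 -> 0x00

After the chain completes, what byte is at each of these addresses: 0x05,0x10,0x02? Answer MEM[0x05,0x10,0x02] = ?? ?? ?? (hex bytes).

MEM[0x05,0x10,0x02] = 7a 7a 5c

[0] 0x05->0x0a len=4 : 7a 5c ff cb
[1] 0x12->0x0e len=4 : 2d fd e2 8f
[2] 0x07->0x0d len=4 : ff cb f4 7a
[3] 0x04->0x00 len=4 : 6d 7a 5c ff
query mem[0x05]=0x7a, mem[0x10]=0x7a, mem[0x02]=0x5c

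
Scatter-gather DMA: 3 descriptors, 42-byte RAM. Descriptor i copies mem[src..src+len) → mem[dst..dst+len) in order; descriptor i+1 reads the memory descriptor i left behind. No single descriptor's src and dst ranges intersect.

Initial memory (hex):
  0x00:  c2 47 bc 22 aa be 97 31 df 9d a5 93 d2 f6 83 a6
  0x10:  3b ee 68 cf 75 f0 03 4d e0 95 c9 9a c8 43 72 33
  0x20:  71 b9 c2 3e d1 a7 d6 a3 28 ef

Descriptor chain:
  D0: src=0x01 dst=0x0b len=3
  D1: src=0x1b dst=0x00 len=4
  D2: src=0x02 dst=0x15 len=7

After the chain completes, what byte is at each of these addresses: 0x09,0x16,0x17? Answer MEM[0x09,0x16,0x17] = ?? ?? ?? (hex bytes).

MEM[0x09,0x16,0x17] = 9d 72 aa

#0 dst[0x0b+3] := {0x47,0xbc,0x22}
#1 dst[0x00+4] := {0x9a,0xc8,0x43,0x72}
#2 dst[0x15+7] := {0x43,0x72,0xaa,0xbe,0x97,0x31,0xdf}
query mem[0x09]=0x9d, mem[0x16]=0x72, mem[0x17]=0xaa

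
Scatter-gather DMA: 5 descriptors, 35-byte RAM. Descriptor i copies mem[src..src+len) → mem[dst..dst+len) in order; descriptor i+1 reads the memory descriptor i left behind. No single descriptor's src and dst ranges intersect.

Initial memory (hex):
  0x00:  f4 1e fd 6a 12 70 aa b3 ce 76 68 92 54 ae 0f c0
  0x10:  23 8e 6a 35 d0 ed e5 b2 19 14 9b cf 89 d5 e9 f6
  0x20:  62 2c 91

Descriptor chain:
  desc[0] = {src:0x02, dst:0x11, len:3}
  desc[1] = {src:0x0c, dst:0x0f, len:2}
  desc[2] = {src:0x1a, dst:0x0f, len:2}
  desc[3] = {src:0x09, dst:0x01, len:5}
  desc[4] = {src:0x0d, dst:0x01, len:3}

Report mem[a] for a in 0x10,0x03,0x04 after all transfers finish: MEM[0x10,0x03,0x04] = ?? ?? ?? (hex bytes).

MEM[0x10,0x03,0x04] = cf 9b 54

[0] 0x02->0x11 len=3 : fd 6a 12
[1] 0x0c->0x0f len=2 : 54 ae
[2] 0x1a->0x0f len=2 : 9b cf
[3] 0x09->0x01 len=5 : 76 68 92 54 ae
[4] 0x0d->0x01 len=3 : ae 0f 9b
query mem[0x10]=0xcf, mem[0x03]=0x9b, mem[0x04]=0x54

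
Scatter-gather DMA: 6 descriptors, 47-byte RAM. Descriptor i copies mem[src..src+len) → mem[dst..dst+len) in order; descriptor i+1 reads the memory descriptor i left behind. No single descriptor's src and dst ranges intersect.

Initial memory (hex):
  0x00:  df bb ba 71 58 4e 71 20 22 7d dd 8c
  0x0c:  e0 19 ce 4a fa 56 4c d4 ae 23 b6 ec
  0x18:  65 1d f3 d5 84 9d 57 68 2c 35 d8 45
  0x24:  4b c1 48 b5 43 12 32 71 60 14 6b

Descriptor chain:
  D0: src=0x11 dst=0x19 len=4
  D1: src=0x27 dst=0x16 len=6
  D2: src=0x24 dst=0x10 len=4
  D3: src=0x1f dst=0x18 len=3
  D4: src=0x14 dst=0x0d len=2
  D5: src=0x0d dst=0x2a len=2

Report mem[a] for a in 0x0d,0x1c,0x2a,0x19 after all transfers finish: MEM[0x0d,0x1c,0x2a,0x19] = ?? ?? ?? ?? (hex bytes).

MEM[0x0d,0x1c,0x2a,0x19] = ae ae ae 2c

D0: mem[0x19..0x1c] <- [56 4c d4 ae]
D1: mem[0x16..0x1b] <- [b5 43 12 32 71 60]
D2: mem[0x10..0x13] <- [4b c1 48 b5]
D3: mem[0x18..0x1a] <- [68 2c 35]
D4: mem[0x0d..0x0e] <- [ae 23]
D5: mem[0x2a..0x2b] <- [ae 23]
query mem[0x0d]=0xae, mem[0x1c]=0xae, mem[0x2a]=0xae, mem[0x19]=0x2c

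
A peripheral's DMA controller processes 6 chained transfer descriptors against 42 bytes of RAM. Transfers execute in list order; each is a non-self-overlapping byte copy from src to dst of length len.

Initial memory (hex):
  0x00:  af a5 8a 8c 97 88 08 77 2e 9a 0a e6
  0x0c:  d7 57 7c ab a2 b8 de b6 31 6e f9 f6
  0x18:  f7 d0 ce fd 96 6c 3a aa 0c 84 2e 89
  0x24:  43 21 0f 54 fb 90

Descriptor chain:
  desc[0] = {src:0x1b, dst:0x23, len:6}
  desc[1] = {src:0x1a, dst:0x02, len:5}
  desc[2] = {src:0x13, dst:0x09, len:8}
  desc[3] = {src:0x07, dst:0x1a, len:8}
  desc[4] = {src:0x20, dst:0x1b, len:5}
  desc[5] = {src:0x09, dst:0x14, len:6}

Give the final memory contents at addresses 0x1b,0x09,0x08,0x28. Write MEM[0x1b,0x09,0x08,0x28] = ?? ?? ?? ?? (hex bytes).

MEM[0x1b,0x09,0x08,0x28] = f6 b6 2e 0c

[0] 0x1b->0x23 len=6 : fd 96 6c 3a aa 0c
[1] 0x1a->0x02 len=5 : ce fd 96 6c 3a
[2] 0x13->0x09 len=8 : b6 31 6e f9 f6 f7 d0 ce
[3] 0x07->0x1a len=8 : 77 2e b6 31 6e f9 f6 f7
[4] 0x20->0x1b len=5 : f6 f7 2e fd 96
[5] 0x09->0x14 len=6 : b6 31 6e f9 f6 f7
query mem[0x1b]=0xf6, mem[0x09]=0xb6, mem[0x08]=0x2e, mem[0x28]=0x0c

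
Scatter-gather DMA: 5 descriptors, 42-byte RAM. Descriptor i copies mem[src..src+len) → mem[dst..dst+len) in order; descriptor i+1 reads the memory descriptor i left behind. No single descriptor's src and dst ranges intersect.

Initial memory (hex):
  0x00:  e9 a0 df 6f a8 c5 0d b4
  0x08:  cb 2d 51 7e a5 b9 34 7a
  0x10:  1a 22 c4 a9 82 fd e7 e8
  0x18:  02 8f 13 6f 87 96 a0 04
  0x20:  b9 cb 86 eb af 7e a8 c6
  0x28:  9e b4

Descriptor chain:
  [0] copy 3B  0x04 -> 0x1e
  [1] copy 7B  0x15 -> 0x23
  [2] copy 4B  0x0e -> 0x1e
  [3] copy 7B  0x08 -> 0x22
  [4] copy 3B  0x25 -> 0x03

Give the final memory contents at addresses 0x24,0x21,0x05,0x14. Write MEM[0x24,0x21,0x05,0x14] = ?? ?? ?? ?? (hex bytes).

[0] 0x04->0x1e len=3 : a8 c5 0d
[1] 0x15->0x23 len=7 : fd e7 e8 02 8f 13 6f
[2] 0x0e->0x1e len=4 : 34 7a 1a 22
[3] 0x08->0x22 len=7 : cb 2d 51 7e a5 b9 34
[4] 0x25->0x03 len=3 : 7e a5 b9
query mem[0x24]=0x51, mem[0x21]=0x22, mem[0x05]=0xb9, mem[0x14]=0x82

MEM[0x24,0x21,0x05,0x14] = 51 22 b9 82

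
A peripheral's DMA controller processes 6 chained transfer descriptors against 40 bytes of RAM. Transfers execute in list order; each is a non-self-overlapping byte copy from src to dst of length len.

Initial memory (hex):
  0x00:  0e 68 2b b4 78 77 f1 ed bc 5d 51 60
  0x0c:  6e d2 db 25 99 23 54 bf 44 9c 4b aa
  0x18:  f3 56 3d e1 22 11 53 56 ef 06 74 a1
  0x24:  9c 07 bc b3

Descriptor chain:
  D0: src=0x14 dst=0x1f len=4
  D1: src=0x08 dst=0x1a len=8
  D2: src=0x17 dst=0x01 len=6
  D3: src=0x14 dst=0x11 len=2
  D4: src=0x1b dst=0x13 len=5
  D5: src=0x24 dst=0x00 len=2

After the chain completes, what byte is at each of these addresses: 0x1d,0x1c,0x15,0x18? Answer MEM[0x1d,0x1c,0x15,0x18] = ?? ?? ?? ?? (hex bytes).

MEM[0x1d,0x1c,0x15,0x18] = 60 51 60 f3

#0 dst[0x1f+4] := {0x44,0x9c,0x4b,0xaa}
#1 dst[0x1a+8] := {0xbc,0x5d,0x51,0x60,0x6e,0xd2,0xdb,0x25}
#2 dst[0x01+6] := {0xaa,0xf3,0x56,0xbc,0x5d,0x51}
#3 dst[0x11+2] := {0x44,0x9c}
#4 dst[0x13+5] := {0x5d,0x51,0x60,0x6e,0xd2}
#5 dst[0x00+2] := {0x9c,0x07}
query mem[0x1d]=0x60, mem[0x1c]=0x51, mem[0x15]=0x60, mem[0x18]=0xf3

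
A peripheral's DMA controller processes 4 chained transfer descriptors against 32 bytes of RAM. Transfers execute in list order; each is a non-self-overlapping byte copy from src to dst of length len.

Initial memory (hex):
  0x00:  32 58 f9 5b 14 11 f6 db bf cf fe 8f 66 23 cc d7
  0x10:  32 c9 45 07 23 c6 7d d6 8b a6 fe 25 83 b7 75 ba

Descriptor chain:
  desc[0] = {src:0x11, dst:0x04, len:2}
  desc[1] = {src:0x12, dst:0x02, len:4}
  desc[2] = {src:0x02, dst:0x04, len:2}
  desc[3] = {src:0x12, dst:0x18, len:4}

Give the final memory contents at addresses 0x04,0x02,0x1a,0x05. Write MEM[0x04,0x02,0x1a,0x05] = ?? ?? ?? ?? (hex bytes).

#0 dst[0x04+2] := {0xc9,0x45}
#1 dst[0x02+4] := {0x45,0x07,0x23,0xc6}
#2 dst[0x04+2] := {0x45,0x07}
#3 dst[0x18+4] := {0x45,0x07,0x23,0xc6}
query mem[0x04]=0x45, mem[0x02]=0x45, mem[0x1a]=0x23, mem[0x05]=0x07

MEM[0x04,0x02,0x1a,0x05] = 45 45 23 07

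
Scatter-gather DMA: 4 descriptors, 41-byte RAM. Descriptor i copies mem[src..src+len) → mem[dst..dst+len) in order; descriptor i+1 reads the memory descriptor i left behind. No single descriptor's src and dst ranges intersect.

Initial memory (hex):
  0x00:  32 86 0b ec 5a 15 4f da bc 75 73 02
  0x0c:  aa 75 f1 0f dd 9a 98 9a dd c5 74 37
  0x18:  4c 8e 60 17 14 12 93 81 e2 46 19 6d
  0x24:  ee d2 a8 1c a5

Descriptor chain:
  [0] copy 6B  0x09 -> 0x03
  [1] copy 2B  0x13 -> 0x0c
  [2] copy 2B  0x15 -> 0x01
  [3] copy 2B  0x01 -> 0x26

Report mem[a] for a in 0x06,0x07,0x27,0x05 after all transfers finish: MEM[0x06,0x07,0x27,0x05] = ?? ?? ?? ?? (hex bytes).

[0] 0x09->0x03 len=6 : 75 73 02 aa 75 f1
[1] 0x13->0x0c len=2 : 9a dd
[2] 0x15->0x01 len=2 : c5 74
[3] 0x01->0x26 len=2 : c5 74
query mem[0x06]=0xaa, mem[0x07]=0x75, mem[0x27]=0x74, mem[0x05]=0x02

MEM[0x06,0x07,0x27,0x05] = aa 75 74 02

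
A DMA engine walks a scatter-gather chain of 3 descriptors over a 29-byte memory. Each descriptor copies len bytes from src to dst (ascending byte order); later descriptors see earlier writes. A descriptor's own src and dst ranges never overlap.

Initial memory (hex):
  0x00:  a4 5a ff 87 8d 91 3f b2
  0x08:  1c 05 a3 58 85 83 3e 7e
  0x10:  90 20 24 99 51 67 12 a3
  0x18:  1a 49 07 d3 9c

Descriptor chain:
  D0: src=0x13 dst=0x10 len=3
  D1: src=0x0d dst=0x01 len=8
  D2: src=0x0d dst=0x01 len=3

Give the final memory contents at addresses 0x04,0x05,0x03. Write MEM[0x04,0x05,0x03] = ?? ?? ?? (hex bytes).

  after D0: wrote 3B at 0x10 = 995167
  after D1: wrote 8B at 0x01 = 833e7e9951679951
  after D2: wrote 3B at 0x01 = 833e7e
query mem[0x04]=0x99, mem[0x05]=0x51, mem[0x03]=0x7e

MEM[0x04,0x05,0x03] = 99 51 7e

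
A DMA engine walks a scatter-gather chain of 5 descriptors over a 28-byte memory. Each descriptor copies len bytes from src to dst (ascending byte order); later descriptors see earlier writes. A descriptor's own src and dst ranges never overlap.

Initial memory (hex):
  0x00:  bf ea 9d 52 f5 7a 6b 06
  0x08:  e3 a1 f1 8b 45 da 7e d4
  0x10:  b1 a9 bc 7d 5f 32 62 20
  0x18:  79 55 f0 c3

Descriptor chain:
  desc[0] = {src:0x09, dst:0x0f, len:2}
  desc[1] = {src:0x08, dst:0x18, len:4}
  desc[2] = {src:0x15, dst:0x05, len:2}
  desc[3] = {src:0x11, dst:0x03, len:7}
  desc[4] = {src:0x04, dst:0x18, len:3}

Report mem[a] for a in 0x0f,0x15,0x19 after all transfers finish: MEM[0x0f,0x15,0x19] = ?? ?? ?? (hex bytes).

MEM[0x0f,0x15,0x19] = a1 32 7d

  after D0: wrote 2B at 0x0f = a1f1
  after D1: wrote 4B at 0x18 = e3a1f18b
  after D2: wrote 2B at 0x05 = 3262
  after D3: wrote 7B at 0x03 = a9bc7d5f326220
  after D4: wrote 3B at 0x18 = bc7d5f
query mem[0x0f]=0xa1, mem[0x15]=0x32, mem[0x19]=0x7d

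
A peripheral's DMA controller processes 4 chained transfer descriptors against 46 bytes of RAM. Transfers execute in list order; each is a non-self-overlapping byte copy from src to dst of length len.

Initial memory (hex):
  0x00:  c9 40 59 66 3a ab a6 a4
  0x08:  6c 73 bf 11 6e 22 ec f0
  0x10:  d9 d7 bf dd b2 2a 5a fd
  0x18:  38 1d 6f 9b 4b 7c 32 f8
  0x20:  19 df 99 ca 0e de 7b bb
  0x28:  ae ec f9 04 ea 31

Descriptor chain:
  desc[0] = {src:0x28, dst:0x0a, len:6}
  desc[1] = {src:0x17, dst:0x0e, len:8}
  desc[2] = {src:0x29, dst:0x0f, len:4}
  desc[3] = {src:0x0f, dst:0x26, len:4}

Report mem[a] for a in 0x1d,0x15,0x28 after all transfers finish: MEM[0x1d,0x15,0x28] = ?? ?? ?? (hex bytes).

MEM[0x1d,0x15,0x28] = 7c 32 04

#0 dst[0x0a+6] := {0xae,0xec,0xf9,0x04,0xea,0x31}
#1 dst[0x0e+8] := {0xfd,0x38,0x1d,0x6f,0x9b,0x4b,0x7c,0x32}
#2 dst[0x0f+4] := {0xec,0xf9,0x04,0xea}
#3 dst[0x26+4] := {0xec,0xf9,0x04,0xea}
query mem[0x1d]=0x7c, mem[0x15]=0x32, mem[0x28]=0x04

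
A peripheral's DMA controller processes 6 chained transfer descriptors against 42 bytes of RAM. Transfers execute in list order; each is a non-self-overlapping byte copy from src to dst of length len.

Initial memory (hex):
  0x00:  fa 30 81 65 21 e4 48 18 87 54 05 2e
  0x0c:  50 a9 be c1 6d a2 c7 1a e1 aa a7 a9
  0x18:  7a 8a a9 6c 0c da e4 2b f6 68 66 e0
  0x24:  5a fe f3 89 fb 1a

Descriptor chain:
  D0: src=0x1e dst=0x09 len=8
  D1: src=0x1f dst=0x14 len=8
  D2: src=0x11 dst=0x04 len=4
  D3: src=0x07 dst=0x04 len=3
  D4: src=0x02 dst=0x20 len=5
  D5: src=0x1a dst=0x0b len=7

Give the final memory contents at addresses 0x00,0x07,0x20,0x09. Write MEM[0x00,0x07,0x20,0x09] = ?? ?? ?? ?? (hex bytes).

MEM[0x00,0x07,0x20,0x09] = fa 2b 81 e4

#0 dst[0x09+8] := {0xe4,0x2b,0xf6,0x68,0x66,0xe0,0x5a,0xfe}
#1 dst[0x14+8] := {0x2b,0xf6,0x68,0x66,0xe0,0x5a,0xfe,0xf3}
#2 dst[0x04+4] := {0xa2,0xc7,0x1a,0x2b}
#3 dst[0x04+3] := {0x2b,0x87,0xe4}
#4 dst[0x20+5] := {0x81,0x65,0x2b,0x87,0xe4}
#5 dst[0x0b+7] := {0xfe,0xf3,0x0c,0xda,0xe4,0x2b,0x81}
query mem[0x00]=0xfa, mem[0x07]=0x2b, mem[0x20]=0x81, mem[0x09]=0xe4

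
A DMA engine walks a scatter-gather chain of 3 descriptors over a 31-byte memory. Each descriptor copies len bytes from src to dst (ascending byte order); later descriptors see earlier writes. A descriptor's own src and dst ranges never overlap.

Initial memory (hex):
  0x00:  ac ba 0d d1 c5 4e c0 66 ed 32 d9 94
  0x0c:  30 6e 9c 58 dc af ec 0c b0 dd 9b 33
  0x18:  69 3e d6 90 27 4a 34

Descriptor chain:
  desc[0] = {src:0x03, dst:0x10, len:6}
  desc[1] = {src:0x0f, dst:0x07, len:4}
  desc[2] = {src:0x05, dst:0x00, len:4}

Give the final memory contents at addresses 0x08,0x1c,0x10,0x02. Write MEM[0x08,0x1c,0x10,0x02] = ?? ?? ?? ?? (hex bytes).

[0] 0x03->0x10 len=6 : d1 c5 4e c0 66 ed
[1] 0x0f->0x07 len=4 : 58 d1 c5 4e
[2] 0x05->0x00 len=4 : 4e c0 58 d1
query mem[0x08]=0xd1, mem[0x1c]=0x27, mem[0x10]=0xd1, mem[0x02]=0x58

MEM[0x08,0x1c,0x10,0x02] = d1 27 d1 58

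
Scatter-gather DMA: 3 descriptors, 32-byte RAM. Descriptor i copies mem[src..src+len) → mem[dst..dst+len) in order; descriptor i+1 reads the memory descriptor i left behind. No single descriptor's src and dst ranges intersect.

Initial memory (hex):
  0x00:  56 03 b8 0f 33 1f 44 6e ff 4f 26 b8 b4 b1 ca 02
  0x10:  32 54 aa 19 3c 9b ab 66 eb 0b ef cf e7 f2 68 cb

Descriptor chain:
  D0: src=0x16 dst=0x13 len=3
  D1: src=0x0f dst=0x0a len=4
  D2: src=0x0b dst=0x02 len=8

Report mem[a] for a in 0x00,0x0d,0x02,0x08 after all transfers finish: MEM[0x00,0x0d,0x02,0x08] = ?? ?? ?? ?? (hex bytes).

MEM[0x00,0x0d,0x02,0x08] = 56 aa 32 54

#0 dst[0x13+3] := {0xab,0x66,0xeb}
#1 dst[0x0a+4] := {0x02,0x32,0x54,0xaa}
#2 dst[0x02+8] := {0x32,0x54,0xaa,0xca,0x02,0x32,0x54,0xaa}
query mem[0x00]=0x56, mem[0x0d]=0xaa, mem[0x02]=0x32, mem[0x08]=0x54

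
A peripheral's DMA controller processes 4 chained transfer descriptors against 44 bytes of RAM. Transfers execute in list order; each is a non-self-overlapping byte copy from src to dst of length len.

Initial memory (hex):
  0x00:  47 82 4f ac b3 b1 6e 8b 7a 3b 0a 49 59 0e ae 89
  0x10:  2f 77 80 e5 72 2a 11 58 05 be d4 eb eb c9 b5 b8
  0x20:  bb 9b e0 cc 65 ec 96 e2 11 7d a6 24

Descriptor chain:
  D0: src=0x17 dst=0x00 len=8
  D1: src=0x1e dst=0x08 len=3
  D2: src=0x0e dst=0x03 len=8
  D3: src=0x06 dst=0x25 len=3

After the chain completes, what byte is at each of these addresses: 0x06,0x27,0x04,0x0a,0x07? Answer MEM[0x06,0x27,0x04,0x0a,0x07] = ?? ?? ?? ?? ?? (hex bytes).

MEM[0x06,0x27,0x04,0x0a,0x07] = 77 e5 89 2a 80

[0] 0x17->0x00 len=8 : 58 05 be d4 eb eb c9 b5
[1] 0x1e->0x08 len=3 : b5 b8 bb
[2] 0x0e->0x03 len=8 : ae 89 2f 77 80 e5 72 2a
[3] 0x06->0x25 len=3 : 77 80 e5
query mem[0x06]=0x77, mem[0x27]=0xe5, mem[0x04]=0x89, mem[0x0a]=0x2a, mem[0x07]=0x80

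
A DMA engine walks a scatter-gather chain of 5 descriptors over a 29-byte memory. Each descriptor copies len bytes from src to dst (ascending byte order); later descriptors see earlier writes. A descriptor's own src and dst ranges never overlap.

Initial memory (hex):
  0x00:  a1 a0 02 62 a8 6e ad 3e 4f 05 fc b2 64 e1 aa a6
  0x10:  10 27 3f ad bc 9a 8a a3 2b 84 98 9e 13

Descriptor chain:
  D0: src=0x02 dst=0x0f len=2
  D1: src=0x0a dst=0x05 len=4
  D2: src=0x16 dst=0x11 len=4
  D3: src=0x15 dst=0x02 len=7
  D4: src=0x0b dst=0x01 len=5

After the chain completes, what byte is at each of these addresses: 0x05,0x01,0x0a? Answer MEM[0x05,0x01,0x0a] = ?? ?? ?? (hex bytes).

D0: mem[0x0f..0x10] <- [02 62]
D1: mem[0x05..0x08] <- [fc b2 64 e1]
D2: mem[0x11..0x14] <- [8a a3 2b 84]
D3: mem[0x02..0x08] <- [9a 8a a3 2b 84 98 9e]
D4: mem[0x01..0x05] <- [b2 64 e1 aa 02]
query mem[0x05]=0x02, mem[0x01]=0xb2, mem[0x0a]=0xfc

MEM[0x05,0x01,0x0a] = 02 b2 fc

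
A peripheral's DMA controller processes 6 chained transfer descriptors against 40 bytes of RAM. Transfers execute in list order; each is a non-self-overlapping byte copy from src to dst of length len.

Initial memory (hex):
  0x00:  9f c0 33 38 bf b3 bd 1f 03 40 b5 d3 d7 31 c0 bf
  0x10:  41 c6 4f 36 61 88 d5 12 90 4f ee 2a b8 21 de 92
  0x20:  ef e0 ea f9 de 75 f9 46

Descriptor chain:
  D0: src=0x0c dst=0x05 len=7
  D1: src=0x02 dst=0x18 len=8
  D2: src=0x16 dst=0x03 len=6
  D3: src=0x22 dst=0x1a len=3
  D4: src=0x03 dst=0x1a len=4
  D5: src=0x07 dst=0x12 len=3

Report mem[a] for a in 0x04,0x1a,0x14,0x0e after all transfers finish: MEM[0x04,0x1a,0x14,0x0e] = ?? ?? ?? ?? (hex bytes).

  after D0: wrote 7B at 0x05 = d731c0bf41c64f
  after D1: wrote 8B at 0x18 = 3338bfd731c0bf41
  after D2: wrote 6B at 0x03 = d5123338bfd7
  after D3: wrote 3B at 0x1a = eaf9de
  after D4: wrote 4B at 0x1a = d5123338
  after D5: wrote 3B at 0x12 = bfd741
query mem[0x04]=0x12, mem[0x1a]=0xd5, mem[0x14]=0x41, mem[0x0e]=0xc0

MEM[0x04,0x1a,0x14,0x0e] = 12 d5 41 c0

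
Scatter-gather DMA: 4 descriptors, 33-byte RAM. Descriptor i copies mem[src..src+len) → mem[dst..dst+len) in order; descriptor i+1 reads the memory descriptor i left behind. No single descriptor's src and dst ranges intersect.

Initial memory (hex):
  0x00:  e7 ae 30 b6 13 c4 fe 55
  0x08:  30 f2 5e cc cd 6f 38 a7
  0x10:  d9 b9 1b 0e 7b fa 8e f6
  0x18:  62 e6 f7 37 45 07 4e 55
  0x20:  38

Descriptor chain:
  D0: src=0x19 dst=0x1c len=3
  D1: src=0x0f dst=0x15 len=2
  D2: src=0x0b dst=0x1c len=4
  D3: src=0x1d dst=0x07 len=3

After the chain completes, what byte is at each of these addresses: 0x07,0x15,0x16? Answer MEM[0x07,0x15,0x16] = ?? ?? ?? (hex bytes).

  after D0: wrote 3B at 0x1c = e6f737
  after D1: wrote 2B at 0x15 = a7d9
  after D2: wrote 4B at 0x1c = cccd6f38
  after D3: wrote 3B at 0x07 = cd6f38
query mem[0x07]=0xcd, mem[0x15]=0xa7, mem[0x16]=0xd9

MEM[0x07,0x15,0x16] = cd a7 d9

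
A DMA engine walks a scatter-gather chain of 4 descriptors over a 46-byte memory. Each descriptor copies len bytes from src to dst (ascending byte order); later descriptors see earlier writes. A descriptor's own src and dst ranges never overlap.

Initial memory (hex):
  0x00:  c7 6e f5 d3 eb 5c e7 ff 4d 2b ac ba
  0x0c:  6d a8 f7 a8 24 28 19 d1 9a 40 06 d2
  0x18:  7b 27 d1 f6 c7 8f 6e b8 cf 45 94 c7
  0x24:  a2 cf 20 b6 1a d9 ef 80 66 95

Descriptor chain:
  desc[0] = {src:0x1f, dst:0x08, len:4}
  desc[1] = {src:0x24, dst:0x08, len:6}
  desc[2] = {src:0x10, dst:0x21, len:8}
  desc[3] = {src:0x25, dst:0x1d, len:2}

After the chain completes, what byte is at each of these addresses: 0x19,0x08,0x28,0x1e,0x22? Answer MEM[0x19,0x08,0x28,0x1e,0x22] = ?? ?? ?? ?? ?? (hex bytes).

MEM[0x19,0x08,0x28,0x1e,0x22] = 27 a2 d2 40 28

[0] 0x1f->0x08 len=4 : b8 cf 45 94
[1] 0x24->0x08 len=6 : a2 cf 20 b6 1a d9
[2] 0x10->0x21 len=8 : 24 28 19 d1 9a 40 06 d2
[3] 0x25->0x1d len=2 : 9a 40
query mem[0x19]=0x27, mem[0x08]=0xa2, mem[0x28]=0xd2, mem[0x1e]=0x40, mem[0x22]=0x28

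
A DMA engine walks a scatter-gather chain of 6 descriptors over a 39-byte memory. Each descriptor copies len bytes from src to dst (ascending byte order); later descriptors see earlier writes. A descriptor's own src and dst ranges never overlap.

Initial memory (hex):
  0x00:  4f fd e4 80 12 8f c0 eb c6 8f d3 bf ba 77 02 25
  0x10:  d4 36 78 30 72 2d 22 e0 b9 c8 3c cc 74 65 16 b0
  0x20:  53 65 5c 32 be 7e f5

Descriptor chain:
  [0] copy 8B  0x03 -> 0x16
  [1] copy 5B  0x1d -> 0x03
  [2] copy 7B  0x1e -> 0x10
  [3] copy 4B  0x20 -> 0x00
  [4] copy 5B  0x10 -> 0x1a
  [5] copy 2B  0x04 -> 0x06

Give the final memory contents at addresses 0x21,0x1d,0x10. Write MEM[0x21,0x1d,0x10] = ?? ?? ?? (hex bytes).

D0: mem[0x16..0x1d] <- [80 12 8f c0 eb c6 8f d3]
D1: mem[0x03..0x07] <- [d3 16 b0 53 65]
D2: mem[0x10..0x16] <- [16 b0 53 65 5c 32 be]
D3: mem[0x00..0x03] <- [53 65 5c 32]
D4: mem[0x1a..0x1e] <- [16 b0 53 65 5c]
D5: mem[0x06..0x07] <- [16 b0]
query mem[0x21]=0x65, mem[0x1d]=0x65, mem[0x10]=0x16

MEM[0x21,0x1d,0x10] = 65 65 16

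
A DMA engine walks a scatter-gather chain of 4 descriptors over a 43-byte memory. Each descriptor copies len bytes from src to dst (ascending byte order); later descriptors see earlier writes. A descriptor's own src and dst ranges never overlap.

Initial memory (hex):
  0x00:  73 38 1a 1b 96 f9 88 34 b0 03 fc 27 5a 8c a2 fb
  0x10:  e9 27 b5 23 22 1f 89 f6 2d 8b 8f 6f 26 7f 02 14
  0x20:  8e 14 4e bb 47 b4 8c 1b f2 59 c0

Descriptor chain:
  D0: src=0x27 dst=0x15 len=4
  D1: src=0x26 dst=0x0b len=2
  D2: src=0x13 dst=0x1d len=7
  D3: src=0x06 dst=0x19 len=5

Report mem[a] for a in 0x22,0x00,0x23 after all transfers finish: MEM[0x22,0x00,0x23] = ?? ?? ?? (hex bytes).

MEM[0x22,0x00,0x23] = c0 73 8b

#0 dst[0x15+4] := {0x1b,0xf2,0x59,0xc0}
#1 dst[0x0b+2] := {0x8c,0x1b}
#2 dst[0x1d+7] := {0x23,0x22,0x1b,0xf2,0x59,0xc0,0x8b}
#3 dst[0x19+5] := {0x88,0x34,0xb0,0x03,0xfc}
query mem[0x22]=0xc0, mem[0x00]=0x73, mem[0x23]=0x8b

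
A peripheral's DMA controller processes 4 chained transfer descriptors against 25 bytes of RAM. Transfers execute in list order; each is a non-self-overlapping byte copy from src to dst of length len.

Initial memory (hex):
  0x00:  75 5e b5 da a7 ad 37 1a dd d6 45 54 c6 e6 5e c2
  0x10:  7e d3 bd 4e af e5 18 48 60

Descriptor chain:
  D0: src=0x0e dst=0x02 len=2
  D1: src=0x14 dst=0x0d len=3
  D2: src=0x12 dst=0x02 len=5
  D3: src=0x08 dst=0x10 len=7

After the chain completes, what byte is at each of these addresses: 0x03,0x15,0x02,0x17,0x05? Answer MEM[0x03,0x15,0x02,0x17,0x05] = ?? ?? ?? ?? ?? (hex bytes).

MEM[0x03,0x15,0x02,0x17,0x05] = 4e af bd 48 e5

[0] 0x0e->0x02 len=2 : 5e c2
[1] 0x14->0x0d len=3 : af e5 18
[2] 0x12->0x02 len=5 : bd 4e af e5 18
[3] 0x08->0x10 len=7 : dd d6 45 54 c6 af e5
query mem[0x03]=0x4e, mem[0x15]=0xaf, mem[0x02]=0xbd, mem[0x17]=0x48, mem[0x05]=0xe5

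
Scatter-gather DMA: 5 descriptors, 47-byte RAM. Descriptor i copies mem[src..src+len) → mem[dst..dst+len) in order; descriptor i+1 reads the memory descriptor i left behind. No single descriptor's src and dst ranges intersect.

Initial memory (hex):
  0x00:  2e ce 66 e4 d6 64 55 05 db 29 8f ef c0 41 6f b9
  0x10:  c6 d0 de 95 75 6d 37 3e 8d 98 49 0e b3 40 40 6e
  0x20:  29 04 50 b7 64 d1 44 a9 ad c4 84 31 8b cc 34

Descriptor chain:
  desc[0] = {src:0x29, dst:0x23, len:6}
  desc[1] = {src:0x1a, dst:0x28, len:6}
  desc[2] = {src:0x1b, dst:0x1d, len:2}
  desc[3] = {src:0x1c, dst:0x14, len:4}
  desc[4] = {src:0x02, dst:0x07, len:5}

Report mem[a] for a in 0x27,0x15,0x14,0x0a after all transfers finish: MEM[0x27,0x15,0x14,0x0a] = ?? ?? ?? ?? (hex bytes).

  after D0: wrote 6B at 0x23 = c484318bcc34
  after D1: wrote 6B at 0x28 = 490eb340406e
  after D2: wrote 2B at 0x1d = 0eb3
  after D3: wrote 4B at 0x14 = b30eb36e
  after D4: wrote 5B at 0x07 = 66e4d66455
query mem[0x27]=0xcc, mem[0x15]=0x0e, mem[0x14]=0xb3, mem[0x0a]=0x64

MEM[0x27,0x15,0x14,0x0a] = cc 0e b3 64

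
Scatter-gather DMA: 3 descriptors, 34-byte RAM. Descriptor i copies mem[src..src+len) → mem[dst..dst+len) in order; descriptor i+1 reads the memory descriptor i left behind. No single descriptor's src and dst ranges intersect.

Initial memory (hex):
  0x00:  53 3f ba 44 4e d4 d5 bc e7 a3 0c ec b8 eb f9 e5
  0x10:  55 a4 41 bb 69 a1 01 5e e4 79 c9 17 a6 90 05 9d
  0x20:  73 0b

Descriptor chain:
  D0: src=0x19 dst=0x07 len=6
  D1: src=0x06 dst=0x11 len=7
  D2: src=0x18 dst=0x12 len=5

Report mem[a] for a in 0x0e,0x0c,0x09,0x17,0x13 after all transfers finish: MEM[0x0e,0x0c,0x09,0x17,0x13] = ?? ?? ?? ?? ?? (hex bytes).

MEM[0x0e,0x0c,0x09,0x17,0x13] = f9 05 17 05 79

#0 dst[0x07+6] := {0x79,0xc9,0x17,0xa6,0x90,0x05}
#1 dst[0x11+7] := {0xd5,0x79,0xc9,0x17,0xa6,0x90,0x05}
#2 dst[0x12+5] := {0xe4,0x79,0xc9,0x17,0xa6}
query mem[0x0e]=0xf9, mem[0x0c]=0x05, mem[0x09]=0x17, mem[0x17]=0x05, mem[0x13]=0x79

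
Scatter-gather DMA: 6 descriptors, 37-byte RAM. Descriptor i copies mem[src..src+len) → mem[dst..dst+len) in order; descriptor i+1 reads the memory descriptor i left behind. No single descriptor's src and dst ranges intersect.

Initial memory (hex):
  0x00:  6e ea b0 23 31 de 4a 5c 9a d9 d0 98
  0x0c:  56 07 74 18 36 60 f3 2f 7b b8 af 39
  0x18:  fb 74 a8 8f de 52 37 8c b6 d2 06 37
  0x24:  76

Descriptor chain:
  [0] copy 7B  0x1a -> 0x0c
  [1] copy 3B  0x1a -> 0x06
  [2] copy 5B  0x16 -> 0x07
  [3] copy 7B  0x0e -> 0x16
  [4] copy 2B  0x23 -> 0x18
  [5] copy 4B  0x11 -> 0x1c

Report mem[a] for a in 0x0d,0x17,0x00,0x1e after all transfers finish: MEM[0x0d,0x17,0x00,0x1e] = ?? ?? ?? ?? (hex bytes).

  after D0: wrote 7B at 0x0c = a88fde52378cb6
  after D1: wrote 3B at 0x06 = a88fde
  after D2: wrote 5B at 0x07 = af39fb74a8
  after D3: wrote 7B at 0x16 = de52378cb62f7b
  after D4: wrote 2B at 0x18 = 3776
  after D5: wrote 4B at 0x1c = 8cb62f7b
query mem[0x0d]=0x8f, mem[0x17]=0x52, mem[0x00]=0x6e, mem[0x1e]=0x2f

MEM[0x0d,0x17,0x00,0x1e] = 8f 52 6e 2f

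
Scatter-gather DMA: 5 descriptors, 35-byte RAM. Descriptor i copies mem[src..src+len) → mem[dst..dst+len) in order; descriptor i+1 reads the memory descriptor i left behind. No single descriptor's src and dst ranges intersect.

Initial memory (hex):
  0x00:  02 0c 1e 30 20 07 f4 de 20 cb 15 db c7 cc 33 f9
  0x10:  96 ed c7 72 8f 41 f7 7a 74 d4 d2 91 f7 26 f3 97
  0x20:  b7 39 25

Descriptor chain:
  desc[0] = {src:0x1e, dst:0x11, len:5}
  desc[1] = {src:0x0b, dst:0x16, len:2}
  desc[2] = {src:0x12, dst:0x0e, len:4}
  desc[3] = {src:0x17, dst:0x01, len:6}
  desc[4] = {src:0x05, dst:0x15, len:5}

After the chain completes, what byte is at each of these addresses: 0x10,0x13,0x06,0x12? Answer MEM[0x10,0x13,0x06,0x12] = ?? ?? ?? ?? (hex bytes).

MEM[0x10,0x13,0x06,0x12] = 39 b7 f7 97

D0: mem[0x11..0x15] <- [f3 97 b7 39 25]
D1: mem[0x16..0x17] <- [db c7]
D2: mem[0x0e..0x11] <- [97 b7 39 25]
D3: mem[0x01..0x06] <- [c7 74 d4 d2 91 f7]
D4: mem[0x15..0x19] <- [91 f7 de 20 cb]
query mem[0x10]=0x39, mem[0x13]=0xb7, mem[0x06]=0xf7, mem[0x12]=0x97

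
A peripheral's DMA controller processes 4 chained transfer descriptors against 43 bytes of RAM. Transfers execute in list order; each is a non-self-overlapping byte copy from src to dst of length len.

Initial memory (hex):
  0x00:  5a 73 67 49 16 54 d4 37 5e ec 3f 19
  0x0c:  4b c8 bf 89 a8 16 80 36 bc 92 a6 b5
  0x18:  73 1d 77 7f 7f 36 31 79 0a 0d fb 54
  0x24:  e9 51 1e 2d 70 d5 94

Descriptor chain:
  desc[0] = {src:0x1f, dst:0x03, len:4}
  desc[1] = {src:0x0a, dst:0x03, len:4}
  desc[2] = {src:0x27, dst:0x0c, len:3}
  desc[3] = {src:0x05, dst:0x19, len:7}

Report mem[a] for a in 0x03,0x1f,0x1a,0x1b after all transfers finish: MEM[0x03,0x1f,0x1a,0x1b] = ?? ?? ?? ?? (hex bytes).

MEM[0x03,0x1f,0x1a,0x1b] = 3f 19 c8 37

D0: mem[0x03..0x06] <- [79 0a 0d fb]
D1: mem[0x03..0x06] <- [3f 19 4b c8]
D2: mem[0x0c..0x0e] <- [2d 70 d5]
D3: mem[0x19..0x1f] <- [4b c8 37 5e ec 3f 19]
query mem[0x03]=0x3f, mem[0x1f]=0x19, mem[0x1a]=0xc8, mem[0x1b]=0x37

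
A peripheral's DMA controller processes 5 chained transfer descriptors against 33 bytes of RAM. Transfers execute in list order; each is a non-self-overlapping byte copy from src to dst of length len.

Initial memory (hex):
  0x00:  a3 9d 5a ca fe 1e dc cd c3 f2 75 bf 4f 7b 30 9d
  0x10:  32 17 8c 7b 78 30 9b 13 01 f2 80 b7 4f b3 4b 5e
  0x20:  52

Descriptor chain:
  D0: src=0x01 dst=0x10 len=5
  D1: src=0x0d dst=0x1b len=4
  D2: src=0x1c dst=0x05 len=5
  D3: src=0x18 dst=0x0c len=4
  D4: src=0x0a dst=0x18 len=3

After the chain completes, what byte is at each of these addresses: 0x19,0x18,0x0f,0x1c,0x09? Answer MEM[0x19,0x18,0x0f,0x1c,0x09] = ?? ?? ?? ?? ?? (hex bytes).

  after D0: wrote 5B at 0x10 = 9d5acafe1e
  after D1: wrote 4B at 0x1b = 7b309d9d
  after D2: wrote 5B at 0x05 = 309d9d5e52
  after D3: wrote 4B at 0x0c = 01f2807b
  after D4: wrote 3B at 0x18 = 75bf01
query mem[0x19]=0xbf, mem[0x18]=0x75, mem[0x0f]=0x7b, mem[0x1c]=0x30, mem[0x09]=0x52

MEM[0x19,0x18,0x0f,0x1c,0x09] = bf 75 7b 30 52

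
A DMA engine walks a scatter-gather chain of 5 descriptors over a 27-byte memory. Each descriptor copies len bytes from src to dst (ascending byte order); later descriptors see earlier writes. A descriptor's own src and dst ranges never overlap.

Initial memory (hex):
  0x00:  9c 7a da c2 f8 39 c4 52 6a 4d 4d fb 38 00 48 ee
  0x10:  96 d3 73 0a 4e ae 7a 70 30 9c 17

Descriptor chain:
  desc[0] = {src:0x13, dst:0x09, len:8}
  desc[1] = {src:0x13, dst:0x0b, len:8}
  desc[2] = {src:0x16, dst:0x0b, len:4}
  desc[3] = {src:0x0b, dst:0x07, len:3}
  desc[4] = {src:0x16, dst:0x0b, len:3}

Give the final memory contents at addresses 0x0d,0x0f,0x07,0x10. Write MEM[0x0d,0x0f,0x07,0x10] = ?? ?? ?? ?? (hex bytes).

MEM[0x0d,0x0f,0x07,0x10] = 30 70 7a 30

  after D0: wrote 8B at 0x09 = 0a4eae7a70309c17
  after D1: wrote 8B at 0x0b = 0a4eae7a70309c17
  after D2: wrote 4B at 0x0b = 7a70309c
  after D3: wrote 3B at 0x07 = 7a7030
  after D4: wrote 3B at 0x0b = 7a7030
query mem[0x0d]=0x30, mem[0x0f]=0x70, mem[0x07]=0x7a, mem[0x10]=0x30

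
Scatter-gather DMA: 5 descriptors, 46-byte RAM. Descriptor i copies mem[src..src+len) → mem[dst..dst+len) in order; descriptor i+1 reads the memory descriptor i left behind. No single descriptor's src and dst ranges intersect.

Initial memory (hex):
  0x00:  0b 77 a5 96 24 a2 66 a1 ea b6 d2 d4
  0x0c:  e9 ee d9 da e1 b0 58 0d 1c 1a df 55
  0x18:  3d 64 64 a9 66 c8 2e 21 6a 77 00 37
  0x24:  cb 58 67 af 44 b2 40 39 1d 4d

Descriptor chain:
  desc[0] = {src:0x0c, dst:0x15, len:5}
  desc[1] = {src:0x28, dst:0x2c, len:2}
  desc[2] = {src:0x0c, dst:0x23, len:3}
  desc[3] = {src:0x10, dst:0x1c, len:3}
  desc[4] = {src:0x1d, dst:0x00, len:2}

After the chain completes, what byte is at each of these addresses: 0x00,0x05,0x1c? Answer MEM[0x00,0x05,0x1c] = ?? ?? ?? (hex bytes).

#0 dst[0x15+5] := {0xe9,0xee,0xd9,0xda,0xe1}
#1 dst[0x2c+2] := {0x44,0xb2}
#2 dst[0x23+3] := {0xe9,0xee,0xd9}
#3 dst[0x1c+3] := {0xe1,0xb0,0x58}
#4 dst[0x00+2] := {0xb0,0x58}
query mem[0x00]=0xb0, mem[0x05]=0xa2, mem[0x1c]=0xe1

MEM[0x00,0x05,0x1c] = b0 a2 e1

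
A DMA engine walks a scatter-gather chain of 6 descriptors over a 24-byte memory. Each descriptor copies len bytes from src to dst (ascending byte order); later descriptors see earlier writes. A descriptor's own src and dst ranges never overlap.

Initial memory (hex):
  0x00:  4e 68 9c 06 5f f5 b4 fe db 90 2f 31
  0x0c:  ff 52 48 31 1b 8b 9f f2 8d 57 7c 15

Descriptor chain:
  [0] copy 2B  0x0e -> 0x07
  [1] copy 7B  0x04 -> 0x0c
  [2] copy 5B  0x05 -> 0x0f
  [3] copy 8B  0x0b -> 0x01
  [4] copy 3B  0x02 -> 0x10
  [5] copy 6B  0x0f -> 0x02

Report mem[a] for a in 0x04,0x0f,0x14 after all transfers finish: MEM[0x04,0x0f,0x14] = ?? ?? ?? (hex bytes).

MEM[0x04,0x0f,0x14] = f5 f5 8d

  after D0: wrote 2B at 0x07 = 4831
  after D1: wrote 7B at 0x0c = 5ff5b44831902f
  after D2: wrote 5B at 0x0f = f5b4483190
  after D3: wrote 8B at 0x01 = 315ff5b4f5b44831
  after D4: wrote 3B at 0x10 = 5ff5b4
  after D5: wrote 6B at 0x02 = f55ff5b4908d
query mem[0x04]=0xf5, mem[0x0f]=0xf5, mem[0x14]=0x8d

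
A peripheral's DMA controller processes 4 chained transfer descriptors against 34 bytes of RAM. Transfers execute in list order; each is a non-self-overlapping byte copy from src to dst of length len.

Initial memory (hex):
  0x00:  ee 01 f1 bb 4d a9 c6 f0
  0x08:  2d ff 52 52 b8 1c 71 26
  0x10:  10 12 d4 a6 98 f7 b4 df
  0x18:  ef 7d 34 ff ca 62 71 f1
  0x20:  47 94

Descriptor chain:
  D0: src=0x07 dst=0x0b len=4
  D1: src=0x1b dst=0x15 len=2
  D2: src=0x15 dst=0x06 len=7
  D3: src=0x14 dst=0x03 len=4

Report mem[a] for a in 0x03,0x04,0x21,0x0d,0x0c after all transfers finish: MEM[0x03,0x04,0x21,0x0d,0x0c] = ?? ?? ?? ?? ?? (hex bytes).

D0: mem[0x0b..0x0e] <- [f0 2d ff 52]
D1: mem[0x15..0x16] <- [ff ca]
D2: mem[0x06..0x0c] <- [ff ca df ef 7d 34 ff]
D3: mem[0x03..0x06] <- [98 ff ca df]
query mem[0x03]=0x98, mem[0x04]=0xff, mem[0x21]=0x94, mem[0x0d]=0xff, mem[0x0c]=0xff

MEM[0x03,0x04,0x21,0x0d,0x0c] = 98 ff 94 ff ff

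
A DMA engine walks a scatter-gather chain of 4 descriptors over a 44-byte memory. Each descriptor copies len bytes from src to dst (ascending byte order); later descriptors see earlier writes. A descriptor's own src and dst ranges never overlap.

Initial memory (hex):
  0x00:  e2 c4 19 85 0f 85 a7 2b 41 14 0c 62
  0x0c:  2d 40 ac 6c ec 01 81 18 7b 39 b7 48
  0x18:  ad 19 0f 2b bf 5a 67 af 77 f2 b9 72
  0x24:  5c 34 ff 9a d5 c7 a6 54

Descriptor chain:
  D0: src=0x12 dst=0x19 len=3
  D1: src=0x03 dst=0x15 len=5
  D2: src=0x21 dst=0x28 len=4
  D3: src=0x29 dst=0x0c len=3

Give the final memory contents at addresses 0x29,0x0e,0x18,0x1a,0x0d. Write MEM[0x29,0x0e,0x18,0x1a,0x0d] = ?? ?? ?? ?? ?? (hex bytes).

[0] 0x12->0x19 len=3 : 81 18 7b
[1] 0x03->0x15 len=5 : 85 0f 85 a7 2b
[2] 0x21->0x28 len=4 : f2 b9 72 5c
[3] 0x29->0x0c len=3 : b9 72 5c
query mem[0x29]=0xb9, mem[0x0e]=0x5c, mem[0x18]=0xa7, mem[0x1a]=0x18, mem[0x0d]=0x72

MEM[0x29,0x0e,0x18,0x1a,0x0d] = b9 5c a7 18 72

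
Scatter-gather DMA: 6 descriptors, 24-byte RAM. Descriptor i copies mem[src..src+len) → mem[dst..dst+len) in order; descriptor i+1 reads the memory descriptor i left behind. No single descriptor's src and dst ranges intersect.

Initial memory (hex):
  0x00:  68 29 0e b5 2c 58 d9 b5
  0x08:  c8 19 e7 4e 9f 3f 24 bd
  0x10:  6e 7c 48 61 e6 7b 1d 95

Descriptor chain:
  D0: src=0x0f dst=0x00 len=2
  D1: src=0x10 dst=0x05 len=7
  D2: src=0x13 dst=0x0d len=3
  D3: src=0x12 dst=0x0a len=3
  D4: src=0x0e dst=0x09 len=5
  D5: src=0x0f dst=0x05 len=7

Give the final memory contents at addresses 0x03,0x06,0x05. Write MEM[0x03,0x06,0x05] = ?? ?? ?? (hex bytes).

MEM[0x03,0x06,0x05] = b5 6e 7b

[0] 0x0f->0x00 len=2 : bd 6e
[1] 0x10->0x05 len=7 : 6e 7c 48 61 e6 7b 1d
[2] 0x13->0x0d len=3 : 61 e6 7b
[3] 0x12->0x0a len=3 : 48 61 e6
[4] 0x0e->0x09 len=5 : e6 7b 6e 7c 48
[5] 0x0f->0x05 len=7 : 7b 6e 7c 48 61 e6 7b
query mem[0x03]=0xb5, mem[0x06]=0x6e, mem[0x05]=0x7b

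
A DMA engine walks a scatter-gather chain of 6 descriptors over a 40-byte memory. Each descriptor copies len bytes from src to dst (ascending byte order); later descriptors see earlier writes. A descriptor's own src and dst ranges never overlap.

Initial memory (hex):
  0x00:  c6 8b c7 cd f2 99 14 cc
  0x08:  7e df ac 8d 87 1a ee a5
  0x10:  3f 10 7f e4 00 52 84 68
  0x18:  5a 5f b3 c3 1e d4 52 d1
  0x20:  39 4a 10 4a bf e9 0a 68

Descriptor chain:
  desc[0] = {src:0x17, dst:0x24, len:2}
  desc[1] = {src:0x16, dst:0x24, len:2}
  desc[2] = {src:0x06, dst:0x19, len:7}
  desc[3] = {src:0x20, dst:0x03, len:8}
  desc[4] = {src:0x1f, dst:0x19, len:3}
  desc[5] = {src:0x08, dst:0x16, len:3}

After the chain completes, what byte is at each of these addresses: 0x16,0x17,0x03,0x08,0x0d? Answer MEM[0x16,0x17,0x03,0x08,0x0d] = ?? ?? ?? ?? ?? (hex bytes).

  after D0: wrote 2B at 0x24 = 685a
  after D1: wrote 2B at 0x24 = 8468
  after D2: wrote 7B at 0x19 = 14cc7edfac8d87
  after D3: wrote 8B at 0x03 = 394a104a84680a68
  after D4: wrote 3B at 0x19 = 87394a
  after D5: wrote 3B at 0x16 = 680a68
query mem[0x16]=0x68, mem[0x17]=0x0a, mem[0x03]=0x39, mem[0x08]=0x68, mem[0x0d]=0x1a

MEM[0x16,0x17,0x03,0x08,0x0d] = 68 0a 39 68 1a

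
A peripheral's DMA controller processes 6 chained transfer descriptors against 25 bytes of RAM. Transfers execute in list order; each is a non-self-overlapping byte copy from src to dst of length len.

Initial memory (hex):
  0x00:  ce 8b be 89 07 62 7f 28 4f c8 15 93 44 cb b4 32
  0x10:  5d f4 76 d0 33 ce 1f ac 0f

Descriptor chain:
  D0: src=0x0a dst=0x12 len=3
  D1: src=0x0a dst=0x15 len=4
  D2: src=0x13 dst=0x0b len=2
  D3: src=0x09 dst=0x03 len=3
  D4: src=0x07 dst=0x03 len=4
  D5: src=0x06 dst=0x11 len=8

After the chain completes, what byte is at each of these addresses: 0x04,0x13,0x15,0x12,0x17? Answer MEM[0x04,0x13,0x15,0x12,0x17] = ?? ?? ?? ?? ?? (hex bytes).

MEM[0x04,0x13,0x15,0x12,0x17] = 4f 4f 15 28 44

D0: mem[0x12..0x14] <- [15 93 44]
D1: mem[0x15..0x18] <- [15 93 44 cb]
D2: mem[0x0b..0x0c] <- [93 44]
D3: mem[0x03..0x05] <- [c8 15 93]
D4: mem[0x03..0x06] <- [28 4f c8 15]
D5: mem[0x11..0x18] <- [15 28 4f c8 15 93 44 cb]
query mem[0x04]=0x4f, mem[0x13]=0x4f, mem[0x15]=0x15, mem[0x12]=0x28, mem[0x17]=0x44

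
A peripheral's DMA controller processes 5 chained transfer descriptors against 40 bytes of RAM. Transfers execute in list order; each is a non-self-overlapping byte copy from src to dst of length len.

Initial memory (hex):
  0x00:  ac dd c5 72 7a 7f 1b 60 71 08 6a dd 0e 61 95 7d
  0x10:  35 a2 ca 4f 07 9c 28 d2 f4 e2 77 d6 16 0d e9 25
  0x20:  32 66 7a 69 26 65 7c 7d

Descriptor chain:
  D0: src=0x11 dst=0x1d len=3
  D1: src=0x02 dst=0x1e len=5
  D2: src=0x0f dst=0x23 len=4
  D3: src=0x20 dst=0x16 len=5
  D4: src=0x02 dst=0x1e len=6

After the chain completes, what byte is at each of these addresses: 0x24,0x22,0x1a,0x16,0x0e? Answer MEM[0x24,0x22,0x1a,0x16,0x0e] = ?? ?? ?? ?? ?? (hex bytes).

MEM[0x24,0x22,0x1a,0x16,0x0e] = 35 1b 35 7a 95

  after D0: wrote 3B at 0x1d = a2ca4f
  after D1: wrote 5B at 0x1e = c5727a7f1b
  after D2: wrote 4B at 0x23 = 7d35a2ca
  after D3: wrote 5B at 0x16 = 7a7f1b7d35
  after D4: wrote 6B at 0x1e = c5727a7f1b60
query mem[0x24]=0x35, mem[0x22]=0x1b, mem[0x1a]=0x35, mem[0x16]=0x7a, mem[0x0e]=0x95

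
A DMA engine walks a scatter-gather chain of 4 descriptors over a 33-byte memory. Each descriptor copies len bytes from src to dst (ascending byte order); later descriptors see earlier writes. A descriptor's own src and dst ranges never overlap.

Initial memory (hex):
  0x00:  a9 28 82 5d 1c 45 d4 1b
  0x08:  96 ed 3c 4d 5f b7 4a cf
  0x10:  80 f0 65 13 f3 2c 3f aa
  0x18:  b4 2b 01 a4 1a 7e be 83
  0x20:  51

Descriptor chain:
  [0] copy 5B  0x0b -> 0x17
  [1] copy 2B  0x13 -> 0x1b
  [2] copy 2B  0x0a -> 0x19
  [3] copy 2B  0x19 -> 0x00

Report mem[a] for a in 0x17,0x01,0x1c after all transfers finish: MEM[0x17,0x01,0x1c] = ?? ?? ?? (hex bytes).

D0: mem[0x17..0x1b] <- [4d 5f b7 4a cf]
D1: mem[0x1b..0x1c] <- [13 f3]
D2: mem[0x19..0x1a] <- [3c 4d]
D3: mem[0x00..0x01] <- [3c 4d]
query mem[0x17]=0x4d, mem[0x01]=0x4d, mem[0x1c]=0xf3

MEM[0x17,0x01,0x1c] = 4d 4d f3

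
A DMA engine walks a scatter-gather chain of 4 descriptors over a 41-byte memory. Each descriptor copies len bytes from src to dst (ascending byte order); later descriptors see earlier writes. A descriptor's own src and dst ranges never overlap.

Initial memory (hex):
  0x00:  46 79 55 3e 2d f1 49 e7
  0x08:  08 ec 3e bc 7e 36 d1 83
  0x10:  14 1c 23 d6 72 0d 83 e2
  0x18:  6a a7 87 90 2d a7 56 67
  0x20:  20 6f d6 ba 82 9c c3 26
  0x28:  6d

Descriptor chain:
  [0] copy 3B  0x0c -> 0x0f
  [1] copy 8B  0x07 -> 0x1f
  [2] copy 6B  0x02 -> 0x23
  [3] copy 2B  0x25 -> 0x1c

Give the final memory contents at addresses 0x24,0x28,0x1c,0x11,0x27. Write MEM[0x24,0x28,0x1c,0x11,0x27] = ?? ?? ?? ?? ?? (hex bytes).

#0 dst[0x0f+3] := {0x7e,0x36,0xd1}
#1 dst[0x1f+8] := {0xe7,0x08,0xec,0x3e,0xbc,0x7e,0x36,0xd1}
#2 dst[0x23+6] := {0x55,0x3e,0x2d,0xf1,0x49,0xe7}
#3 dst[0x1c+2] := {0x2d,0xf1}
query mem[0x24]=0x3e, mem[0x28]=0xe7, mem[0x1c]=0x2d, mem[0x11]=0xd1, mem[0x27]=0x49

MEM[0x24,0x28,0x1c,0x11,0x27] = 3e e7 2d d1 49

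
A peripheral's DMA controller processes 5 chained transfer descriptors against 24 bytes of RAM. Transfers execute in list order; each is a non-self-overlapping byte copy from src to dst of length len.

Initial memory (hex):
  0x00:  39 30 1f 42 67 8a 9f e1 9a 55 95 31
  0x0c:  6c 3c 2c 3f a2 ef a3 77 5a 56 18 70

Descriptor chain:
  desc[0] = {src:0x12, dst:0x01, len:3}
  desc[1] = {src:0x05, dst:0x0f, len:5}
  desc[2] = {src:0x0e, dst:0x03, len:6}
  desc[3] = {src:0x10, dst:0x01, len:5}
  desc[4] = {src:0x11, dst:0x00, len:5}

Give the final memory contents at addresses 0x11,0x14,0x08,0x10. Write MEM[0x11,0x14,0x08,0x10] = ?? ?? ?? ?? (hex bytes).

MEM[0x11,0x14,0x08,0x10] = e1 5a 55 9f

[0] 0x12->0x01 len=3 : a3 77 5a
[1] 0x05->0x0f len=5 : 8a 9f e1 9a 55
[2] 0x0e->0x03 len=6 : 2c 8a 9f e1 9a 55
[3] 0x10->0x01 len=5 : 9f e1 9a 55 5a
[4] 0x11->0x00 len=5 : e1 9a 55 5a 56
query mem[0x11]=0xe1, mem[0x14]=0x5a, mem[0x08]=0x55, mem[0x10]=0x9f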